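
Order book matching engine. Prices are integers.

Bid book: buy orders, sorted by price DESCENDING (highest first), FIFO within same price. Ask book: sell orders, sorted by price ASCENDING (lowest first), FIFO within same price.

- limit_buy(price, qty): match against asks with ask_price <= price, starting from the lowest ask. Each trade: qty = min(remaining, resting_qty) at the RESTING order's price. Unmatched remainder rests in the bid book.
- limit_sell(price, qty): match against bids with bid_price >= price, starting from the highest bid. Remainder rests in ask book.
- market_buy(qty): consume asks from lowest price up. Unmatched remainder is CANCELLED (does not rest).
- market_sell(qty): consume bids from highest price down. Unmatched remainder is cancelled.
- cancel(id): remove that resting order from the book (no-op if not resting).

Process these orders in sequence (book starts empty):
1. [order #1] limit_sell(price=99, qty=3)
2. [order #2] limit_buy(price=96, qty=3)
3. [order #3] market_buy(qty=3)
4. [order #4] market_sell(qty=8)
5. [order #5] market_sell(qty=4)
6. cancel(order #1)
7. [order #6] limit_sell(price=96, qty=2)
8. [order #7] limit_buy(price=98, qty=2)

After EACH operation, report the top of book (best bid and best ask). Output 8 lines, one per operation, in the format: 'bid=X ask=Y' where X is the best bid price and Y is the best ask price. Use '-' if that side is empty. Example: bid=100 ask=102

After op 1 [order #1] limit_sell(price=99, qty=3): fills=none; bids=[-] asks=[#1:3@99]
After op 2 [order #2] limit_buy(price=96, qty=3): fills=none; bids=[#2:3@96] asks=[#1:3@99]
After op 3 [order #3] market_buy(qty=3): fills=#3x#1:3@99; bids=[#2:3@96] asks=[-]
After op 4 [order #4] market_sell(qty=8): fills=#2x#4:3@96; bids=[-] asks=[-]
After op 5 [order #5] market_sell(qty=4): fills=none; bids=[-] asks=[-]
After op 6 cancel(order #1): fills=none; bids=[-] asks=[-]
After op 7 [order #6] limit_sell(price=96, qty=2): fills=none; bids=[-] asks=[#6:2@96]
After op 8 [order #7] limit_buy(price=98, qty=2): fills=#7x#6:2@96; bids=[-] asks=[-]

Answer: bid=- ask=99
bid=96 ask=99
bid=96 ask=-
bid=- ask=-
bid=- ask=-
bid=- ask=-
bid=- ask=96
bid=- ask=-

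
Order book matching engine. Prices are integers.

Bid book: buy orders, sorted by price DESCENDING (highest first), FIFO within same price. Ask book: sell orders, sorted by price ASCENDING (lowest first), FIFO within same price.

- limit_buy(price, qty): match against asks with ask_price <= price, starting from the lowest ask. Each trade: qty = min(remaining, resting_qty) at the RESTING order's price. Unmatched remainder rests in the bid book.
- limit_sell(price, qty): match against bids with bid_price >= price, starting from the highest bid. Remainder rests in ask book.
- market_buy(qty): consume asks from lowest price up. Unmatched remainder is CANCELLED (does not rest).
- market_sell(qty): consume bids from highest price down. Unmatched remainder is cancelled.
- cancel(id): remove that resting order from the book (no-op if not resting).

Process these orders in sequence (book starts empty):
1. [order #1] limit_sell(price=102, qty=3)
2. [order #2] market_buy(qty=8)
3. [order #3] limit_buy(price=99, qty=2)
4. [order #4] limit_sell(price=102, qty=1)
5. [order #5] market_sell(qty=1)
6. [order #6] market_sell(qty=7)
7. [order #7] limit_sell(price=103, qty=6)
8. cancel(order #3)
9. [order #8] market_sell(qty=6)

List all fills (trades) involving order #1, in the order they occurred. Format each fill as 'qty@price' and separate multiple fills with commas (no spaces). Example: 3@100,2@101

After op 1 [order #1] limit_sell(price=102, qty=3): fills=none; bids=[-] asks=[#1:3@102]
After op 2 [order #2] market_buy(qty=8): fills=#2x#1:3@102; bids=[-] asks=[-]
After op 3 [order #3] limit_buy(price=99, qty=2): fills=none; bids=[#3:2@99] asks=[-]
After op 4 [order #4] limit_sell(price=102, qty=1): fills=none; bids=[#3:2@99] asks=[#4:1@102]
After op 5 [order #5] market_sell(qty=1): fills=#3x#5:1@99; bids=[#3:1@99] asks=[#4:1@102]
After op 6 [order #6] market_sell(qty=7): fills=#3x#6:1@99; bids=[-] asks=[#4:1@102]
After op 7 [order #7] limit_sell(price=103, qty=6): fills=none; bids=[-] asks=[#4:1@102 #7:6@103]
After op 8 cancel(order #3): fills=none; bids=[-] asks=[#4:1@102 #7:6@103]
After op 9 [order #8] market_sell(qty=6): fills=none; bids=[-] asks=[#4:1@102 #7:6@103]

Answer: 3@102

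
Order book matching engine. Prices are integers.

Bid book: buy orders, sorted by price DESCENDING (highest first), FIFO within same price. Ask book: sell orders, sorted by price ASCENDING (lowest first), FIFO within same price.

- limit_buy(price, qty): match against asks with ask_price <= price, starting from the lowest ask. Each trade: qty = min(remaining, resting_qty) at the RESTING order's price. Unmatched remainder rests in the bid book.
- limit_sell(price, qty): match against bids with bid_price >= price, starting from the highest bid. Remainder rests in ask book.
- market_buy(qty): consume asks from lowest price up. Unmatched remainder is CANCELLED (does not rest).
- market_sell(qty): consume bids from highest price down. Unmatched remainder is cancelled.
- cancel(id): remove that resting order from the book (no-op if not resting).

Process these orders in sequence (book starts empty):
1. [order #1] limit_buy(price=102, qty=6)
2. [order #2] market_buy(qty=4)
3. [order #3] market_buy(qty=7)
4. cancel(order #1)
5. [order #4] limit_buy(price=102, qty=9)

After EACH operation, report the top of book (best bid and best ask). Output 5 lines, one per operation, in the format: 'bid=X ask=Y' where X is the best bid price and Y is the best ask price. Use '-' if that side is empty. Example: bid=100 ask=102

Answer: bid=102 ask=-
bid=102 ask=-
bid=102 ask=-
bid=- ask=-
bid=102 ask=-

Derivation:
After op 1 [order #1] limit_buy(price=102, qty=6): fills=none; bids=[#1:6@102] asks=[-]
After op 2 [order #2] market_buy(qty=4): fills=none; bids=[#1:6@102] asks=[-]
After op 3 [order #3] market_buy(qty=7): fills=none; bids=[#1:6@102] asks=[-]
After op 4 cancel(order #1): fills=none; bids=[-] asks=[-]
After op 5 [order #4] limit_buy(price=102, qty=9): fills=none; bids=[#4:9@102] asks=[-]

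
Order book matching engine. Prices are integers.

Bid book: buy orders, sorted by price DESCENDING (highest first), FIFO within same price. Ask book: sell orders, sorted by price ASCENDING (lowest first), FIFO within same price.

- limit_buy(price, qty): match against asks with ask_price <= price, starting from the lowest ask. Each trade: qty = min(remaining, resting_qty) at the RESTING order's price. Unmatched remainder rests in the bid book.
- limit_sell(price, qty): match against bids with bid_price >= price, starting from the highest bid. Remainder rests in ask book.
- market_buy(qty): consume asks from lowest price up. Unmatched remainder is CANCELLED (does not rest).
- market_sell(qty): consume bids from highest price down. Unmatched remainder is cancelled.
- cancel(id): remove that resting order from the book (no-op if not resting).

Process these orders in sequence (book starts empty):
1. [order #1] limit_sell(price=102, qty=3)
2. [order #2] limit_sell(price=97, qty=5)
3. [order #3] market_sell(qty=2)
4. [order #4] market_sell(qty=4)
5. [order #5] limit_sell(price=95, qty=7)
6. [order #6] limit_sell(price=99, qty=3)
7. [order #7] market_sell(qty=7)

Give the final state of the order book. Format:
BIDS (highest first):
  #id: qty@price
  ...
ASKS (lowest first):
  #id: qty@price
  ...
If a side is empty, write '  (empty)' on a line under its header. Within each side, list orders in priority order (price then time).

Answer: BIDS (highest first):
  (empty)
ASKS (lowest first):
  #5: 7@95
  #2: 5@97
  #6: 3@99
  #1: 3@102

Derivation:
After op 1 [order #1] limit_sell(price=102, qty=3): fills=none; bids=[-] asks=[#1:3@102]
After op 2 [order #2] limit_sell(price=97, qty=5): fills=none; bids=[-] asks=[#2:5@97 #1:3@102]
After op 3 [order #3] market_sell(qty=2): fills=none; bids=[-] asks=[#2:5@97 #1:3@102]
After op 4 [order #4] market_sell(qty=4): fills=none; bids=[-] asks=[#2:5@97 #1:3@102]
After op 5 [order #5] limit_sell(price=95, qty=7): fills=none; bids=[-] asks=[#5:7@95 #2:5@97 #1:3@102]
After op 6 [order #6] limit_sell(price=99, qty=3): fills=none; bids=[-] asks=[#5:7@95 #2:5@97 #6:3@99 #1:3@102]
After op 7 [order #7] market_sell(qty=7): fills=none; bids=[-] asks=[#5:7@95 #2:5@97 #6:3@99 #1:3@102]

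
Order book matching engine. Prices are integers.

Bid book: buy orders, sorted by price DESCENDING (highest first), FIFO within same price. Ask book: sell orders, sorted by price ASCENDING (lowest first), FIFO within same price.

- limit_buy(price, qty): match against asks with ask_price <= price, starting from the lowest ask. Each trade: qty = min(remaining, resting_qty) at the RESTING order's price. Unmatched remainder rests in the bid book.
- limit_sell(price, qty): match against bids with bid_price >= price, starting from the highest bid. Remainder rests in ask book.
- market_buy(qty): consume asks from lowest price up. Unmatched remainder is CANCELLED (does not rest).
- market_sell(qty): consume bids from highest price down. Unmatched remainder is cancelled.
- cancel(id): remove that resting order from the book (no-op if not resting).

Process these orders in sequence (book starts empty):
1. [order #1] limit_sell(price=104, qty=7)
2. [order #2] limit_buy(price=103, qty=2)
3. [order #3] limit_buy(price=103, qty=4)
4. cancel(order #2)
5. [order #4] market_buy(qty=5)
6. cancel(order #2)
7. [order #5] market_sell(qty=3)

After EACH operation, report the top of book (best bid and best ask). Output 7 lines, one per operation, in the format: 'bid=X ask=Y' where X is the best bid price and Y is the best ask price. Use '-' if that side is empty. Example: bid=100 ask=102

After op 1 [order #1] limit_sell(price=104, qty=7): fills=none; bids=[-] asks=[#1:7@104]
After op 2 [order #2] limit_buy(price=103, qty=2): fills=none; bids=[#2:2@103] asks=[#1:7@104]
After op 3 [order #3] limit_buy(price=103, qty=4): fills=none; bids=[#2:2@103 #3:4@103] asks=[#1:7@104]
After op 4 cancel(order #2): fills=none; bids=[#3:4@103] asks=[#1:7@104]
After op 5 [order #4] market_buy(qty=5): fills=#4x#1:5@104; bids=[#3:4@103] asks=[#1:2@104]
After op 6 cancel(order #2): fills=none; bids=[#3:4@103] asks=[#1:2@104]
After op 7 [order #5] market_sell(qty=3): fills=#3x#5:3@103; bids=[#3:1@103] asks=[#1:2@104]

Answer: bid=- ask=104
bid=103 ask=104
bid=103 ask=104
bid=103 ask=104
bid=103 ask=104
bid=103 ask=104
bid=103 ask=104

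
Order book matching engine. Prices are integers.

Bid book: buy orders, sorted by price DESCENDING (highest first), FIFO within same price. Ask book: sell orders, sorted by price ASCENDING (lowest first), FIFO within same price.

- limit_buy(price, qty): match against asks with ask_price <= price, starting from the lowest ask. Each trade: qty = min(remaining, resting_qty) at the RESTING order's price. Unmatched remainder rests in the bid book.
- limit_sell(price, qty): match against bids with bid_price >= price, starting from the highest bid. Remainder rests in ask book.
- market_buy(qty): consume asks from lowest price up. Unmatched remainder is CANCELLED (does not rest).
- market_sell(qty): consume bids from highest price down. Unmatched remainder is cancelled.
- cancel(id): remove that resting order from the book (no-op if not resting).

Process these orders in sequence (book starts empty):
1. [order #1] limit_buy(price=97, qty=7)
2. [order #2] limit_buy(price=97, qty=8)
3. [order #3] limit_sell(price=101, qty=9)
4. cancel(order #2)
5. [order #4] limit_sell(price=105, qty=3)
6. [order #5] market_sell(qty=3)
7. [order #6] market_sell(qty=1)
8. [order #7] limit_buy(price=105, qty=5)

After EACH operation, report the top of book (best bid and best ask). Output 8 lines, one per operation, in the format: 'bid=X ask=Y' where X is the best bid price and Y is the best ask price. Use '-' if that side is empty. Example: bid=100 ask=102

Answer: bid=97 ask=-
bid=97 ask=-
bid=97 ask=101
bid=97 ask=101
bid=97 ask=101
bid=97 ask=101
bid=97 ask=101
bid=97 ask=101

Derivation:
After op 1 [order #1] limit_buy(price=97, qty=7): fills=none; bids=[#1:7@97] asks=[-]
After op 2 [order #2] limit_buy(price=97, qty=8): fills=none; bids=[#1:7@97 #2:8@97] asks=[-]
After op 3 [order #3] limit_sell(price=101, qty=9): fills=none; bids=[#1:7@97 #2:8@97] asks=[#3:9@101]
After op 4 cancel(order #2): fills=none; bids=[#1:7@97] asks=[#3:9@101]
After op 5 [order #4] limit_sell(price=105, qty=3): fills=none; bids=[#1:7@97] asks=[#3:9@101 #4:3@105]
After op 6 [order #5] market_sell(qty=3): fills=#1x#5:3@97; bids=[#1:4@97] asks=[#3:9@101 #4:3@105]
After op 7 [order #6] market_sell(qty=1): fills=#1x#6:1@97; bids=[#1:3@97] asks=[#3:9@101 #4:3@105]
After op 8 [order #7] limit_buy(price=105, qty=5): fills=#7x#3:5@101; bids=[#1:3@97] asks=[#3:4@101 #4:3@105]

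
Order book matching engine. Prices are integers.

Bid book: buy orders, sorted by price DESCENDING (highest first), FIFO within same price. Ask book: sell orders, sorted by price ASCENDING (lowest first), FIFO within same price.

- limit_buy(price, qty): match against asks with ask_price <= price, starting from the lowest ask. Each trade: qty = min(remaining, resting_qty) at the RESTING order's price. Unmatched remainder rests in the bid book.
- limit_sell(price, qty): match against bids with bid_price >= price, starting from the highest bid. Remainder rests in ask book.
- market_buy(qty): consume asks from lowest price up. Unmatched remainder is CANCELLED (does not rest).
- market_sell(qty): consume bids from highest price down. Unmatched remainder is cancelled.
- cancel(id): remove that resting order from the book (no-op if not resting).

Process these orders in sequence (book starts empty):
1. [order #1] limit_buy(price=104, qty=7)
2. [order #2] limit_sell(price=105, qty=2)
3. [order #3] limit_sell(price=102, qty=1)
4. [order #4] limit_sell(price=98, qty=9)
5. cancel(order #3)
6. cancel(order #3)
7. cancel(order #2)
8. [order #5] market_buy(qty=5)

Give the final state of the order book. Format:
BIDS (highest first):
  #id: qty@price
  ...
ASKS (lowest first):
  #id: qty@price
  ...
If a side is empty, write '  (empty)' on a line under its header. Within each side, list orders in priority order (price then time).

Answer: BIDS (highest first):
  (empty)
ASKS (lowest first):
  (empty)

Derivation:
After op 1 [order #1] limit_buy(price=104, qty=7): fills=none; bids=[#1:7@104] asks=[-]
After op 2 [order #2] limit_sell(price=105, qty=2): fills=none; bids=[#1:7@104] asks=[#2:2@105]
After op 3 [order #3] limit_sell(price=102, qty=1): fills=#1x#3:1@104; bids=[#1:6@104] asks=[#2:2@105]
After op 4 [order #4] limit_sell(price=98, qty=9): fills=#1x#4:6@104; bids=[-] asks=[#4:3@98 #2:2@105]
After op 5 cancel(order #3): fills=none; bids=[-] asks=[#4:3@98 #2:2@105]
After op 6 cancel(order #3): fills=none; bids=[-] asks=[#4:3@98 #2:2@105]
After op 7 cancel(order #2): fills=none; bids=[-] asks=[#4:3@98]
After op 8 [order #5] market_buy(qty=5): fills=#5x#4:3@98; bids=[-] asks=[-]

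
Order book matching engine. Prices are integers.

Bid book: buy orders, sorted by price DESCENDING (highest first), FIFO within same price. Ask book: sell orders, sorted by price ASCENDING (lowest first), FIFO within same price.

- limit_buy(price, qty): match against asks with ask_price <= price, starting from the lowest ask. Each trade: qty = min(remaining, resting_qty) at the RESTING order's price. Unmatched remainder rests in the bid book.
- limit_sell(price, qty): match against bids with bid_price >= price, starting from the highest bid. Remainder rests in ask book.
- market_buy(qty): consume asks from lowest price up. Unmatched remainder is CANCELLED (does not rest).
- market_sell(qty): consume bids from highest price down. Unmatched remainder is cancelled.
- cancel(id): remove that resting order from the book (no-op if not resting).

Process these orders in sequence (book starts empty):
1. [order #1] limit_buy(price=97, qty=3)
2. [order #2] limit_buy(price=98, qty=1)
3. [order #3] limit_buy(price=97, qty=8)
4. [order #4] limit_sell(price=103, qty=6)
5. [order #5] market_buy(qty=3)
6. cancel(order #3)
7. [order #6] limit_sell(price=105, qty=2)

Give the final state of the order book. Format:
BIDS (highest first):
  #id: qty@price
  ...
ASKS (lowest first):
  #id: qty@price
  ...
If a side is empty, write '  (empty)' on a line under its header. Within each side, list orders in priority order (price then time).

After op 1 [order #1] limit_buy(price=97, qty=3): fills=none; bids=[#1:3@97] asks=[-]
After op 2 [order #2] limit_buy(price=98, qty=1): fills=none; bids=[#2:1@98 #1:3@97] asks=[-]
After op 3 [order #3] limit_buy(price=97, qty=8): fills=none; bids=[#2:1@98 #1:3@97 #3:8@97] asks=[-]
After op 4 [order #4] limit_sell(price=103, qty=6): fills=none; bids=[#2:1@98 #1:3@97 #3:8@97] asks=[#4:6@103]
After op 5 [order #5] market_buy(qty=3): fills=#5x#4:3@103; bids=[#2:1@98 #1:3@97 #3:8@97] asks=[#4:3@103]
After op 6 cancel(order #3): fills=none; bids=[#2:1@98 #1:3@97] asks=[#4:3@103]
After op 7 [order #6] limit_sell(price=105, qty=2): fills=none; bids=[#2:1@98 #1:3@97] asks=[#4:3@103 #6:2@105]

Answer: BIDS (highest first):
  #2: 1@98
  #1: 3@97
ASKS (lowest first):
  #4: 3@103
  #6: 2@105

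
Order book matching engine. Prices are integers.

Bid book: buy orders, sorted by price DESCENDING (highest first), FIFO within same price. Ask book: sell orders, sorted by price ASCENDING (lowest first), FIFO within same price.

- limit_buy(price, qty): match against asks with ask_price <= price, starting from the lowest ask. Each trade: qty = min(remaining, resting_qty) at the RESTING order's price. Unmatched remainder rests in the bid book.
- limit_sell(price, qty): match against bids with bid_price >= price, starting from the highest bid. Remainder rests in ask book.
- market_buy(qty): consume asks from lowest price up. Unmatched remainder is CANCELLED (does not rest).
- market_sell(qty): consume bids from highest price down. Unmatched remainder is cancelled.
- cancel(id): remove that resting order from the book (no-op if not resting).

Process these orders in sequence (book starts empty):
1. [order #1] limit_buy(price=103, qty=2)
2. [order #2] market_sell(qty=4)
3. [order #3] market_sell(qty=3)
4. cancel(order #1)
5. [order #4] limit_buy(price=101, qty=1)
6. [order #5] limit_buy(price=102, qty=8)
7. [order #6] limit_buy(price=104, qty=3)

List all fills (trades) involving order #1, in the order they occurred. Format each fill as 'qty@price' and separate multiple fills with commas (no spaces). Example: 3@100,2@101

After op 1 [order #1] limit_buy(price=103, qty=2): fills=none; bids=[#1:2@103] asks=[-]
After op 2 [order #2] market_sell(qty=4): fills=#1x#2:2@103; bids=[-] asks=[-]
After op 3 [order #3] market_sell(qty=3): fills=none; bids=[-] asks=[-]
After op 4 cancel(order #1): fills=none; bids=[-] asks=[-]
After op 5 [order #4] limit_buy(price=101, qty=1): fills=none; bids=[#4:1@101] asks=[-]
After op 6 [order #5] limit_buy(price=102, qty=8): fills=none; bids=[#5:8@102 #4:1@101] asks=[-]
After op 7 [order #6] limit_buy(price=104, qty=3): fills=none; bids=[#6:3@104 #5:8@102 #4:1@101] asks=[-]

Answer: 2@103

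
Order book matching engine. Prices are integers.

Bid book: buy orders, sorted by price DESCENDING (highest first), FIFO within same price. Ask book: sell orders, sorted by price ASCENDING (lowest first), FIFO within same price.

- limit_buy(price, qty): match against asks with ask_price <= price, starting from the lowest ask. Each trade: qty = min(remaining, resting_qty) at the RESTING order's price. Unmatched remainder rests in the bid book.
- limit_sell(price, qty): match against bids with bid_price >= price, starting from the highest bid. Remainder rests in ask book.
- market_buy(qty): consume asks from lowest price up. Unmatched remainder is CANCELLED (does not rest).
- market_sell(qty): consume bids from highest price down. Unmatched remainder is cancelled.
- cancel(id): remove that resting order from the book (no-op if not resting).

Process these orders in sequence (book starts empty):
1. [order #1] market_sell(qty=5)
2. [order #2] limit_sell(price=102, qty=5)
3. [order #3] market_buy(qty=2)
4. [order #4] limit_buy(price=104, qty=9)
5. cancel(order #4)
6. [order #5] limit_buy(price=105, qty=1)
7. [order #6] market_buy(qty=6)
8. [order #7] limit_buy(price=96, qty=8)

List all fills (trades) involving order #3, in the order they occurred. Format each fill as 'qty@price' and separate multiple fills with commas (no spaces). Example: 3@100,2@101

After op 1 [order #1] market_sell(qty=5): fills=none; bids=[-] asks=[-]
After op 2 [order #2] limit_sell(price=102, qty=5): fills=none; bids=[-] asks=[#2:5@102]
After op 3 [order #3] market_buy(qty=2): fills=#3x#2:2@102; bids=[-] asks=[#2:3@102]
After op 4 [order #4] limit_buy(price=104, qty=9): fills=#4x#2:3@102; bids=[#4:6@104] asks=[-]
After op 5 cancel(order #4): fills=none; bids=[-] asks=[-]
After op 6 [order #5] limit_buy(price=105, qty=1): fills=none; bids=[#5:1@105] asks=[-]
After op 7 [order #6] market_buy(qty=6): fills=none; bids=[#5:1@105] asks=[-]
After op 8 [order #7] limit_buy(price=96, qty=8): fills=none; bids=[#5:1@105 #7:8@96] asks=[-]

Answer: 2@102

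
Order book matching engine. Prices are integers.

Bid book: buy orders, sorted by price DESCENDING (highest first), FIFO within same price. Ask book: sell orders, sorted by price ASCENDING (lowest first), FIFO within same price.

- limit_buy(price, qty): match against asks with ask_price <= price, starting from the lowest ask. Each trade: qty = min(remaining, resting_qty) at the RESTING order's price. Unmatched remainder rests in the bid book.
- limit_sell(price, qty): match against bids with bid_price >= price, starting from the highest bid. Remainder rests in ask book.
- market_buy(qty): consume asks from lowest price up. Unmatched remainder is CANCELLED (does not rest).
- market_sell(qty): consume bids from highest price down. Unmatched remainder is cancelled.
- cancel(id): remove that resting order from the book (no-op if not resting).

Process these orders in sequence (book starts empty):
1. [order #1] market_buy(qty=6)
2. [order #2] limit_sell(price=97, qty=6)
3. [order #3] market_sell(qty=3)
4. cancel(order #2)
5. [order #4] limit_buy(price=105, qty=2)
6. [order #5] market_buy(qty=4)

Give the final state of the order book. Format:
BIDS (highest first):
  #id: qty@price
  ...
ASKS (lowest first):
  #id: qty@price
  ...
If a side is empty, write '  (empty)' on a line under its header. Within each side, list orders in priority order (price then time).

Answer: BIDS (highest first):
  #4: 2@105
ASKS (lowest first):
  (empty)

Derivation:
After op 1 [order #1] market_buy(qty=6): fills=none; bids=[-] asks=[-]
After op 2 [order #2] limit_sell(price=97, qty=6): fills=none; bids=[-] asks=[#2:6@97]
After op 3 [order #3] market_sell(qty=3): fills=none; bids=[-] asks=[#2:6@97]
After op 4 cancel(order #2): fills=none; bids=[-] asks=[-]
After op 5 [order #4] limit_buy(price=105, qty=2): fills=none; bids=[#4:2@105] asks=[-]
After op 6 [order #5] market_buy(qty=4): fills=none; bids=[#4:2@105] asks=[-]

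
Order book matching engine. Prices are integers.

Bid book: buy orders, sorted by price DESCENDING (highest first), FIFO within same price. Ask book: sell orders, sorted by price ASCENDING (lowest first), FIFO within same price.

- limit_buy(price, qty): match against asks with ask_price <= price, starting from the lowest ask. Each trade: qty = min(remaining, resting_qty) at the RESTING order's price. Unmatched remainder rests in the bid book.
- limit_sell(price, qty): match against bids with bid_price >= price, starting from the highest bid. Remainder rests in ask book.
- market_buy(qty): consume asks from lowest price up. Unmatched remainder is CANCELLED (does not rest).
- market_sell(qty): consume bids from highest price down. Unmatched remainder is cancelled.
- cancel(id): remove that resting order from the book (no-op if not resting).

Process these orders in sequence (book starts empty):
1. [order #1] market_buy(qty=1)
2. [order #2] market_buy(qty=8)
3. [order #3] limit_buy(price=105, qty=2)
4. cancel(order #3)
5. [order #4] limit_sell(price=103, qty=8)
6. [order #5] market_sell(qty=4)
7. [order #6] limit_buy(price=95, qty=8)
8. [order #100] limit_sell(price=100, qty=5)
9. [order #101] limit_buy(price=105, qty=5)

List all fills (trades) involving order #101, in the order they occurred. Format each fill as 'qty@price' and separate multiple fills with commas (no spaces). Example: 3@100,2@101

After op 1 [order #1] market_buy(qty=1): fills=none; bids=[-] asks=[-]
After op 2 [order #2] market_buy(qty=8): fills=none; bids=[-] asks=[-]
After op 3 [order #3] limit_buy(price=105, qty=2): fills=none; bids=[#3:2@105] asks=[-]
After op 4 cancel(order #3): fills=none; bids=[-] asks=[-]
After op 5 [order #4] limit_sell(price=103, qty=8): fills=none; bids=[-] asks=[#4:8@103]
After op 6 [order #5] market_sell(qty=4): fills=none; bids=[-] asks=[#4:8@103]
After op 7 [order #6] limit_buy(price=95, qty=8): fills=none; bids=[#6:8@95] asks=[#4:8@103]
After op 8 [order #100] limit_sell(price=100, qty=5): fills=none; bids=[#6:8@95] asks=[#100:5@100 #4:8@103]
After op 9 [order #101] limit_buy(price=105, qty=5): fills=#101x#100:5@100; bids=[#6:8@95] asks=[#4:8@103]

Answer: 5@100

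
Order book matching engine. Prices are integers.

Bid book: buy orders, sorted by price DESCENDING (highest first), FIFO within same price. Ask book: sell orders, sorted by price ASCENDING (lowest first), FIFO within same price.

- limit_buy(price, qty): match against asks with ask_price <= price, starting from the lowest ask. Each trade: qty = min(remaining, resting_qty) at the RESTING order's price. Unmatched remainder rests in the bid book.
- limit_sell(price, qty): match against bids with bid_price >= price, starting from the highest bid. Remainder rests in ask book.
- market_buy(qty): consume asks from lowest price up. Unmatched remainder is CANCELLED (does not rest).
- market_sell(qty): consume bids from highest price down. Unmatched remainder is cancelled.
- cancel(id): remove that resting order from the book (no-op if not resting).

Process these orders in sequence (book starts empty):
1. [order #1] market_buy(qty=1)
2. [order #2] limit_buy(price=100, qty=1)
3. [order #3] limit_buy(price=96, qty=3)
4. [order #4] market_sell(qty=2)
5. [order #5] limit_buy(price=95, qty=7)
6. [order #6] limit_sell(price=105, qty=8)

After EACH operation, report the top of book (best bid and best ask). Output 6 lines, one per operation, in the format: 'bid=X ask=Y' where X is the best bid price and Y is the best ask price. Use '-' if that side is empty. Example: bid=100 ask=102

Answer: bid=- ask=-
bid=100 ask=-
bid=100 ask=-
bid=96 ask=-
bid=96 ask=-
bid=96 ask=105

Derivation:
After op 1 [order #1] market_buy(qty=1): fills=none; bids=[-] asks=[-]
After op 2 [order #2] limit_buy(price=100, qty=1): fills=none; bids=[#2:1@100] asks=[-]
After op 3 [order #3] limit_buy(price=96, qty=3): fills=none; bids=[#2:1@100 #3:3@96] asks=[-]
After op 4 [order #4] market_sell(qty=2): fills=#2x#4:1@100 #3x#4:1@96; bids=[#3:2@96] asks=[-]
After op 5 [order #5] limit_buy(price=95, qty=7): fills=none; bids=[#3:2@96 #5:7@95] asks=[-]
After op 6 [order #6] limit_sell(price=105, qty=8): fills=none; bids=[#3:2@96 #5:7@95] asks=[#6:8@105]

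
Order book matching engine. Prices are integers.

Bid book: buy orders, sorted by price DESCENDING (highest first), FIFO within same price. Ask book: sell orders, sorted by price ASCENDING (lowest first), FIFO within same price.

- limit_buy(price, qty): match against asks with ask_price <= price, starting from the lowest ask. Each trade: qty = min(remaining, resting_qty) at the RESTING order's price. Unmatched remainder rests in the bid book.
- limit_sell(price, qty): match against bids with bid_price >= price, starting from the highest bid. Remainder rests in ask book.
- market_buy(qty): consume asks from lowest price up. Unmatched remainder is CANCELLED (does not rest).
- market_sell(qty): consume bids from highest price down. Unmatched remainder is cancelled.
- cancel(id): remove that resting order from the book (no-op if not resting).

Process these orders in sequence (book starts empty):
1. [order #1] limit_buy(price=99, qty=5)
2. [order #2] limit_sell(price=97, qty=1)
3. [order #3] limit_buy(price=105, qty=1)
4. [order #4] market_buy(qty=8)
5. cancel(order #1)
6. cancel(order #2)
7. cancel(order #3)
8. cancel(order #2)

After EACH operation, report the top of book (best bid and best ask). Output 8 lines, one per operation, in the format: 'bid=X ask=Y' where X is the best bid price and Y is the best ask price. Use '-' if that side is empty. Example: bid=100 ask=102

After op 1 [order #1] limit_buy(price=99, qty=5): fills=none; bids=[#1:5@99] asks=[-]
After op 2 [order #2] limit_sell(price=97, qty=1): fills=#1x#2:1@99; bids=[#1:4@99] asks=[-]
After op 3 [order #3] limit_buy(price=105, qty=1): fills=none; bids=[#3:1@105 #1:4@99] asks=[-]
After op 4 [order #4] market_buy(qty=8): fills=none; bids=[#3:1@105 #1:4@99] asks=[-]
After op 5 cancel(order #1): fills=none; bids=[#3:1@105] asks=[-]
After op 6 cancel(order #2): fills=none; bids=[#3:1@105] asks=[-]
After op 7 cancel(order #3): fills=none; bids=[-] asks=[-]
After op 8 cancel(order #2): fills=none; bids=[-] asks=[-]

Answer: bid=99 ask=-
bid=99 ask=-
bid=105 ask=-
bid=105 ask=-
bid=105 ask=-
bid=105 ask=-
bid=- ask=-
bid=- ask=-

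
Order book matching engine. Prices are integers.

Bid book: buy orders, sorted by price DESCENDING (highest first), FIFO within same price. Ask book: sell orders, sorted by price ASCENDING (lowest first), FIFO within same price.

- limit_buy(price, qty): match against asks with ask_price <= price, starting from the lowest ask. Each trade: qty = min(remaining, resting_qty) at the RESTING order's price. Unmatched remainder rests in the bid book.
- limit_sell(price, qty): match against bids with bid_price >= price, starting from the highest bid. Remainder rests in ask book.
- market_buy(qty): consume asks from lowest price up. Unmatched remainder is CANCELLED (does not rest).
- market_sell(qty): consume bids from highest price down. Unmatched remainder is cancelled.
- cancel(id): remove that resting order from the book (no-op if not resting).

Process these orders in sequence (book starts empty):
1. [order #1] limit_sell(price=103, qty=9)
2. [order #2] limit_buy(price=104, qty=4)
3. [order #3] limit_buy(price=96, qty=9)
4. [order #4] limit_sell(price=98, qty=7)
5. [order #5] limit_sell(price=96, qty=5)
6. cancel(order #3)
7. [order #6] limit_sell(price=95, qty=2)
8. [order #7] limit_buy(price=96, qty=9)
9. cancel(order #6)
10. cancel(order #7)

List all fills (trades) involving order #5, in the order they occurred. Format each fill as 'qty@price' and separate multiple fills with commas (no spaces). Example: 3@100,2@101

Answer: 5@96

Derivation:
After op 1 [order #1] limit_sell(price=103, qty=9): fills=none; bids=[-] asks=[#1:9@103]
After op 2 [order #2] limit_buy(price=104, qty=4): fills=#2x#1:4@103; bids=[-] asks=[#1:5@103]
After op 3 [order #3] limit_buy(price=96, qty=9): fills=none; bids=[#3:9@96] asks=[#1:5@103]
After op 4 [order #4] limit_sell(price=98, qty=7): fills=none; bids=[#3:9@96] asks=[#4:7@98 #1:5@103]
After op 5 [order #5] limit_sell(price=96, qty=5): fills=#3x#5:5@96; bids=[#3:4@96] asks=[#4:7@98 #1:5@103]
After op 6 cancel(order #3): fills=none; bids=[-] asks=[#4:7@98 #1:5@103]
After op 7 [order #6] limit_sell(price=95, qty=2): fills=none; bids=[-] asks=[#6:2@95 #4:7@98 #1:5@103]
After op 8 [order #7] limit_buy(price=96, qty=9): fills=#7x#6:2@95; bids=[#7:7@96] asks=[#4:7@98 #1:5@103]
After op 9 cancel(order #6): fills=none; bids=[#7:7@96] asks=[#4:7@98 #1:5@103]
After op 10 cancel(order #7): fills=none; bids=[-] asks=[#4:7@98 #1:5@103]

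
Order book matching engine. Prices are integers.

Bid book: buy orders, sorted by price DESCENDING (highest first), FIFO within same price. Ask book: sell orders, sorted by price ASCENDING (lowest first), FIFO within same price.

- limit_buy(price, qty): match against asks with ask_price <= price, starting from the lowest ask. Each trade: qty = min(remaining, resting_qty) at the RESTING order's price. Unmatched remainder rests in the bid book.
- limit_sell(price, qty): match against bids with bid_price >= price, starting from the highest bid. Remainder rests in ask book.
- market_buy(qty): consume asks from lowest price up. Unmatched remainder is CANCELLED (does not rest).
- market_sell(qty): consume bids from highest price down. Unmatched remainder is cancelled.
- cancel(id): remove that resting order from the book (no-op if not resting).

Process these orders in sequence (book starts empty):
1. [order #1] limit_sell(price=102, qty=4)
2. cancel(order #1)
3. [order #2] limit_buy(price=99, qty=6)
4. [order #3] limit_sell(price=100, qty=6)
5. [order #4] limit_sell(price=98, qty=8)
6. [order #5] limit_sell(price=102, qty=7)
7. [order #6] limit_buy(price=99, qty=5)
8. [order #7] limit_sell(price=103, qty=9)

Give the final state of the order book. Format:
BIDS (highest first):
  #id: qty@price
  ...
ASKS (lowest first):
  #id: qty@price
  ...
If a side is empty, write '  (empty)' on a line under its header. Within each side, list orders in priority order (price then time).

After op 1 [order #1] limit_sell(price=102, qty=4): fills=none; bids=[-] asks=[#1:4@102]
After op 2 cancel(order #1): fills=none; bids=[-] asks=[-]
After op 3 [order #2] limit_buy(price=99, qty=6): fills=none; bids=[#2:6@99] asks=[-]
After op 4 [order #3] limit_sell(price=100, qty=6): fills=none; bids=[#2:6@99] asks=[#3:6@100]
After op 5 [order #4] limit_sell(price=98, qty=8): fills=#2x#4:6@99; bids=[-] asks=[#4:2@98 #3:6@100]
After op 6 [order #5] limit_sell(price=102, qty=7): fills=none; bids=[-] asks=[#4:2@98 #3:6@100 #5:7@102]
After op 7 [order #6] limit_buy(price=99, qty=5): fills=#6x#4:2@98; bids=[#6:3@99] asks=[#3:6@100 #5:7@102]
After op 8 [order #7] limit_sell(price=103, qty=9): fills=none; bids=[#6:3@99] asks=[#3:6@100 #5:7@102 #7:9@103]

Answer: BIDS (highest first):
  #6: 3@99
ASKS (lowest first):
  #3: 6@100
  #5: 7@102
  #7: 9@103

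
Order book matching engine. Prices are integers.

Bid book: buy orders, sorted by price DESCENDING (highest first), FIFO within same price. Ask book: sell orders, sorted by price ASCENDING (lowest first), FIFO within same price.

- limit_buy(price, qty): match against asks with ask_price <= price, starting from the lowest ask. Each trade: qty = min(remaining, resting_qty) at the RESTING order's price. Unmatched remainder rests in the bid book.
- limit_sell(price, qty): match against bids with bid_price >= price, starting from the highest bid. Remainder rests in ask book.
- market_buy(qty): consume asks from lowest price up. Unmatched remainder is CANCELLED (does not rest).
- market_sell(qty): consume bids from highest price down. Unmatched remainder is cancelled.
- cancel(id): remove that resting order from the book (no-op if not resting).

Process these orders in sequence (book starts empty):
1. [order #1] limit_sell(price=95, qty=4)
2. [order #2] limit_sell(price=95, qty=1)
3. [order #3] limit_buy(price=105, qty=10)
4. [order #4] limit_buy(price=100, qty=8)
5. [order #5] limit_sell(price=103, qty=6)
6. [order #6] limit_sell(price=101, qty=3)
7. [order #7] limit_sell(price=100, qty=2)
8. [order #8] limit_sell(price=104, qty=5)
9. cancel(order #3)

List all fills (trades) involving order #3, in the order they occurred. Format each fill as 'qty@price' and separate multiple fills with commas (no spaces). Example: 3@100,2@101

After op 1 [order #1] limit_sell(price=95, qty=4): fills=none; bids=[-] asks=[#1:4@95]
After op 2 [order #2] limit_sell(price=95, qty=1): fills=none; bids=[-] asks=[#1:4@95 #2:1@95]
After op 3 [order #3] limit_buy(price=105, qty=10): fills=#3x#1:4@95 #3x#2:1@95; bids=[#3:5@105] asks=[-]
After op 4 [order #4] limit_buy(price=100, qty=8): fills=none; bids=[#3:5@105 #4:8@100] asks=[-]
After op 5 [order #5] limit_sell(price=103, qty=6): fills=#3x#5:5@105; bids=[#4:8@100] asks=[#5:1@103]
After op 6 [order #6] limit_sell(price=101, qty=3): fills=none; bids=[#4:8@100] asks=[#6:3@101 #5:1@103]
After op 7 [order #7] limit_sell(price=100, qty=2): fills=#4x#7:2@100; bids=[#4:6@100] asks=[#6:3@101 #5:1@103]
After op 8 [order #8] limit_sell(price=104, qty=5): fills=none; bids=[#4:6@100] asks=[#6:3@101 #5:1@103 #8:5@104]
After op 9 cancel(order #3): fills=none; bids=[#4:6@100] asks=[#6:3@101 #5:1@103 #8:5@104]

Answer: 4@95,1@95,5@105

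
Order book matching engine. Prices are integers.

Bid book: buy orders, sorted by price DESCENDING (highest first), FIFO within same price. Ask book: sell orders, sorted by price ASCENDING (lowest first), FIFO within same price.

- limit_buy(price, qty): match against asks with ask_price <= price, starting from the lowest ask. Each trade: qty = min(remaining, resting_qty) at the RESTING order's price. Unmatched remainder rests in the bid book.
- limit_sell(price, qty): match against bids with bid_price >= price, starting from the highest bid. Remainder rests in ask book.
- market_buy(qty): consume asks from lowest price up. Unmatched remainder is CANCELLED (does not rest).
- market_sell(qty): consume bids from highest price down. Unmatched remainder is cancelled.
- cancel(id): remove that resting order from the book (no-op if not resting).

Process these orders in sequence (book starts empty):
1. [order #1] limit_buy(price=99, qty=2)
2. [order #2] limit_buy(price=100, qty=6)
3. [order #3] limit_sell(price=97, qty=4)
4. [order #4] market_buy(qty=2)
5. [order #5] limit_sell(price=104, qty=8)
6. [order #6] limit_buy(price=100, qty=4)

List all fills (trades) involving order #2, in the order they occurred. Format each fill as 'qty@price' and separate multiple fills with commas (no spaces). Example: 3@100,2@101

Answer: 4@100

Derivation:
After op 1 [order #1] limit_buy(price=99, qty=2): fills=none; bids=[#1:2@99] asks=[-]
After op 2 [order #2] limit_buy(price=100, qty=6): fills=none; bids=[#2:6@100 #1:2@99] asks=[-]
After op 3 [order #3] limit_sell(price=97, qty=4): fills=#2x#3:4@100; bids=[#2:2@100 #1:2@99] asks=[-]
After op 4 [order #4] market_buy(qty=2): fills=none; bids=[#2:2@100 #1:2@99] asks=[-]
After op 5 [order #5] limit_sell(price=104, qty=8): fills=none; bids=[#2:2@100 #1:2@99] asks=[#5:8@104]
After op 6 [order #6] limit_buy(price=100, qty=4): fills=none; bids=[#2:2@100 #6:4@100 #1:2@99] asks=[#5:8@104]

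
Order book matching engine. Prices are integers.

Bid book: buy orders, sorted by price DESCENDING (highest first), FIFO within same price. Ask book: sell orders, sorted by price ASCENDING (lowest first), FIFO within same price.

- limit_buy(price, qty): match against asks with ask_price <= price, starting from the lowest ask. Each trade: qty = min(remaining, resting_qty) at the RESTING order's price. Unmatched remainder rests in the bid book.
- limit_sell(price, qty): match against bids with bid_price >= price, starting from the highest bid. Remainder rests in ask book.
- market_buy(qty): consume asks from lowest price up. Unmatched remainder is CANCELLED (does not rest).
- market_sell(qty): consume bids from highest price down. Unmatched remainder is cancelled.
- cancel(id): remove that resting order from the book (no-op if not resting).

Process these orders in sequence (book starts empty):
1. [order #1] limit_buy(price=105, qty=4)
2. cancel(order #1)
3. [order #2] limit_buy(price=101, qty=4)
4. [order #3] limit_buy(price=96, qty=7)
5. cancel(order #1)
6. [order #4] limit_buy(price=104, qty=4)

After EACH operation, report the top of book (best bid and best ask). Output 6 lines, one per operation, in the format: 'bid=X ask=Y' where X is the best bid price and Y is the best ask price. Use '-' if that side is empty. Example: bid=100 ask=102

After op 1 [order #1] limit_buy(price=105, qty=4): fills=none; bids=[#1:4@105] asks=[-]
After op 2 cancel(order #1): fills=none; bids=[-] asks=[-]
After op 3 [order #2] limit_buy(price=101, qty=4): fills=none; bids=[#2:4@101] asks=[-]
After op 4 [order #3] limit_buy(price=96, qty=7): fills=none; bids=[#2:4@101 #3:7@96] asks=[-]
After op 5 cancel(order #1): fills=none; bids=[#2:4@101 #3:7@96] asks=[-]
After op 6 [order #4] limit_buy(price=104, qty=4): fills=none; bids=[#4:4@104 #2:4@101 #3:7@96] asks=[-]

Answer: bid=105 ask=-
bid=- ask=-
bid=101 ask=-
bid=101 ask=-
bid=101 ask=-
bid=104 ask=-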